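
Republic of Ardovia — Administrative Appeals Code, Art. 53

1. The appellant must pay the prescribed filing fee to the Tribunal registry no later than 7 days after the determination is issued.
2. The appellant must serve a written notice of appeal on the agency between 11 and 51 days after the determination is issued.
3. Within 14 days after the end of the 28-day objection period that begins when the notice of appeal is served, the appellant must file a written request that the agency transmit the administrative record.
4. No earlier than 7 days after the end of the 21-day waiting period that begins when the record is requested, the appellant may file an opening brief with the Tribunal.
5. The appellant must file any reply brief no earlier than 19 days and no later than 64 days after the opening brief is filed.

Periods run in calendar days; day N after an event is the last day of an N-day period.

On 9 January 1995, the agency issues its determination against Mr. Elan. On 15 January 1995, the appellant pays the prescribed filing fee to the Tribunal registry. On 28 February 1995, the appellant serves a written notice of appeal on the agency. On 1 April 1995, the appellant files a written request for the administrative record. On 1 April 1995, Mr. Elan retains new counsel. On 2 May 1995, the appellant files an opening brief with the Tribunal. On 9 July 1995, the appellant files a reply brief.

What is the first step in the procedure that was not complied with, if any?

Step 1 — counting 7 days from 9 January 1995 (when the determination is issued) gives a deadline of 16 January 1995; 15 January 1995 is within that limit.
Step 2 — 11 and 51 days from 9 January 1995 (when the determination is issued) are 20 January 1995 and 1 March 1995 respectively; done 28 February 1995, which is between those dates.
Step 3 — counting 14 days from 28 March 1995 (end of the 28-day objection period, which began when the notice of appeal is served on 28 February 1995) gives a deadline of 11 April 1995; done 1 April 1995 — timely.
Step 4 — must wait 7 days from 22 April 1995 (end of the 21-day waiting period, which began when the record is requested on 1 April 1995), so not before 29 April 1995; 2 May 1995 is on or after that date.
Step 5 — 19 and 64 days from 2 May 1995 (when the opening brief is filed) are 21 May 1995 and 5 July 1995 respectively; done 9 July 1995 — 4 days after the window closed.
The analysis stops there.

Step 5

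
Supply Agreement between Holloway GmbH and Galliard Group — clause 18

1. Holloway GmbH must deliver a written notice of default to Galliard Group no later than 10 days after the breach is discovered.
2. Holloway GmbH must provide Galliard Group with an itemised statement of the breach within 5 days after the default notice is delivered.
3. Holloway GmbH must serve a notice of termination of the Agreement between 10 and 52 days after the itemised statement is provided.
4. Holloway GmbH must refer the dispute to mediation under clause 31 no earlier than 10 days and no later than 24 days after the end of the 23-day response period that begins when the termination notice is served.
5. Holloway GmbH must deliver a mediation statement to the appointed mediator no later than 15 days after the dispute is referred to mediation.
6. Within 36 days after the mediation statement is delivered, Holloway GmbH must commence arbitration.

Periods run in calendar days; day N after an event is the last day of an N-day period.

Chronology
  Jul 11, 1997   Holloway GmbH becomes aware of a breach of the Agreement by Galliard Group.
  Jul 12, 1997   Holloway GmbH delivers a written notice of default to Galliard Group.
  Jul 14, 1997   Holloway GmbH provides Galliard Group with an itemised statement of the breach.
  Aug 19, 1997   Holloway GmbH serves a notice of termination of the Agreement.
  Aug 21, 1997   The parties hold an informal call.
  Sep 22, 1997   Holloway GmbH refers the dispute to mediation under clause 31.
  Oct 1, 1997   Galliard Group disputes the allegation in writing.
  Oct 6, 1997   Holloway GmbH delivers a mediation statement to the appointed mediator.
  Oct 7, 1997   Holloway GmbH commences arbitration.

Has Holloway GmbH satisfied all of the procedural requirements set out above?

Yes

(1) due by Jul 11, 1997 + 10 days = Jul 21, 1997; Jul 12, 1997 is within that limit.
(2) due by Jul 12, 1997 + 5 days = Jul 17, 1997; done Jul 14, 1997 — timely.
(3) the permitted window runs from Jul 14, 1997 + 10 = Jul 24, 1997 to Jul 14, 1997 + 52 = Sep 4, 1997; done Aug 19, 1997, which is between those dates.
(4) the permitted window runs from Sep 11, 1997 + 10 = Sep 21, 1997 to Sep 11, 1997 + 24 = Oct 5, 1997; done Sep 22, 1997 — within the window.
(5) due by Sep 22, 1997 + 15 days = Oct 7, 1997; Oct 6, 1997 is within that limit.
(6) due by Oct 6, 1997 + 36 days = Nov 11, 1997; Oct 7, 1997 is within that limit.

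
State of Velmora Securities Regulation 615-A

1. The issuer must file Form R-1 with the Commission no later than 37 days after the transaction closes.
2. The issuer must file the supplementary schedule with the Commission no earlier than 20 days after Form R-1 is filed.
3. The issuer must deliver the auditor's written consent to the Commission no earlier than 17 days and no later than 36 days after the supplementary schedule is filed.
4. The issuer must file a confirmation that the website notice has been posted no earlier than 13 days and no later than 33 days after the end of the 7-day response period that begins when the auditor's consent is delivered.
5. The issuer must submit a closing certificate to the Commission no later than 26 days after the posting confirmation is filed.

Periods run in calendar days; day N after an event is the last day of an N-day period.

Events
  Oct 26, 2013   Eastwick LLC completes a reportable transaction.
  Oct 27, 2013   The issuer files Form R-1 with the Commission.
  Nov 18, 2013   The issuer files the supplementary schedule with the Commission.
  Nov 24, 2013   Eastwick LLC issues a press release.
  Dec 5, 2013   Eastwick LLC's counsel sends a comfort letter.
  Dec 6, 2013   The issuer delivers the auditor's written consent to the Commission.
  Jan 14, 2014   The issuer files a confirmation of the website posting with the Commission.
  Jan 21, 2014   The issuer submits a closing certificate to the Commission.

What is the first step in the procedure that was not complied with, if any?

Step 1: 37 days after Oct 26, 2013 (when the transaction closes) is Dec 2, 2013; Oct 27, 2013 is within that limit.
Step 2: the earliest permitted date is 20 days after Oct 27, 2013 (when Form R-1 is filed), i.e. Nov 16, 2013; Nov 18, 2013 is on or after that date.
Step 3: the window is 17–36 days after Nov 18, 2013 (when the supplementary schedule is filed), so Dec 5, 2013 through Dec 24, 2013; done Dec 6, 2013, which is between those dates.
Step 4: the window is 13–33 days after Dec 13, 2013 (end of the 7-day response period, which began when the auditor's consent is delivered on Dec 6, 2013), so Dec 26, 2013 through Jan 15, 2014; done Jan 14, 2014 — within the window.
Step 5: 26 days after Jan 14, 2014 (when the posting confirmation is filed) is Feb 9, 2014; Jan 21, 2014 is within that limit.

None — every step was satisfied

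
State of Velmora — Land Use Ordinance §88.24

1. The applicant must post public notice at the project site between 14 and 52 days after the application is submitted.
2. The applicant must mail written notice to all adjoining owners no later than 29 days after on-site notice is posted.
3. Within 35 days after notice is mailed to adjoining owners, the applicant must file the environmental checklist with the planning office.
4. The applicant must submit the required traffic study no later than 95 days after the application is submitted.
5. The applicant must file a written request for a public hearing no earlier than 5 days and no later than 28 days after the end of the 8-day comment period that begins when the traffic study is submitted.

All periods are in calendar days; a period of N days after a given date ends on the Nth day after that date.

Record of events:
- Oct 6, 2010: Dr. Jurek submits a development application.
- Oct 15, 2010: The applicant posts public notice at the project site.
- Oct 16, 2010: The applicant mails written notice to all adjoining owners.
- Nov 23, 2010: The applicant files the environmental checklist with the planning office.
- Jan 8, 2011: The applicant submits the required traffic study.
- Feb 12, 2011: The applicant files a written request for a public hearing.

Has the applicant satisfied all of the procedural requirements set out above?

(1) the permitted window runs from Oct 6, 2010 + 14 = Oct 20, 2010 to Oct 6, 2010 + 52 = Nov 27, 2010; done Oct 15, 2010 — 5 days before the window opened.

No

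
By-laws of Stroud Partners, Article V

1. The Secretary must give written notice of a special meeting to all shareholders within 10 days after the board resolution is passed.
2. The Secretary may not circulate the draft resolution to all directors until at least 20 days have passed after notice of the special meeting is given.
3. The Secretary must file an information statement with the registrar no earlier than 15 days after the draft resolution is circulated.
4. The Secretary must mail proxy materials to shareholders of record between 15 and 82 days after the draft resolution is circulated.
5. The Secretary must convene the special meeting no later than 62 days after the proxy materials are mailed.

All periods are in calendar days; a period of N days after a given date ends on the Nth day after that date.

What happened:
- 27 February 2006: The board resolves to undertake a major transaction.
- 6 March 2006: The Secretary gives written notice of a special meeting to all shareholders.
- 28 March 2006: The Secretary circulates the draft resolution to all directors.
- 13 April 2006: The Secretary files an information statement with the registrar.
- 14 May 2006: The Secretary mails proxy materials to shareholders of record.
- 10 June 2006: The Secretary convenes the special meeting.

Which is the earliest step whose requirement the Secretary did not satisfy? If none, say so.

(1) due by 27 February 2006 + 10 days = 9 March 2006; done 6 March 2006 — timely.
(2) permitted from 6 March 2006 + 20 days = 26 March 2006 onward; done 28 March 2006, after the minimum wait.
(3) permitted from 28 March 2006 + 15 days = 12 April 2006 onward; done 13 April 2006, after the minimum wait.
(4) the permitted window runs from 28 March 2006 + 15 = 12 April 2006 to 28 March 2006 + 82 = 18 June 2006; done 14 May 2006, which is between those dates.
(5) due by 14 May 2006 + 62 days = 15 July 2006; 10 June 2006 is within that limit.

None — every step was satisfied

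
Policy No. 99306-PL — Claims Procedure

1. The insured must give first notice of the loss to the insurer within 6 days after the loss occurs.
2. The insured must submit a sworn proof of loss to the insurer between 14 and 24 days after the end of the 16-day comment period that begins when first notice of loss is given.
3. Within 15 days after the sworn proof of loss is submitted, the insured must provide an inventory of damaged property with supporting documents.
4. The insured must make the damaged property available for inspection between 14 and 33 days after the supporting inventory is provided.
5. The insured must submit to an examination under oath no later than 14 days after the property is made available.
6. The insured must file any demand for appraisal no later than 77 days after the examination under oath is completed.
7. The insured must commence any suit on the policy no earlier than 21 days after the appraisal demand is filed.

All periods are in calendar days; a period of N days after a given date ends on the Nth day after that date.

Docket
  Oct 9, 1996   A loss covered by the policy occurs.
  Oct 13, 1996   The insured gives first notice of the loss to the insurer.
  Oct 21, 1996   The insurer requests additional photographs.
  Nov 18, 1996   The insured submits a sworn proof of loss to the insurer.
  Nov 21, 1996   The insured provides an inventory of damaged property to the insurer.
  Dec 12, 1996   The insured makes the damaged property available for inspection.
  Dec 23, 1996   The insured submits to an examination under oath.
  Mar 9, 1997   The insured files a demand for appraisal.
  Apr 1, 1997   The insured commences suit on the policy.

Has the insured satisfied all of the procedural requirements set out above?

Yes

Step 1 — counting 6 days from Oct 9, 1996 (when the loss occurs) gives a deadline of Oct 15, 1996; done Oct 13, 1996 — timely.
Step 2 — 14 and 24 days from Oct 29, 1996 (end of the 16-day comment period, which began when first notice of loss is given on Oct 13, 1996) are Nov 12, 1996 and Nov 22, 1996 respectively; Nov 18, 1996 falls inside that range.
Step 3 — counting 15 days from Nov 18, 1996 (when the sworn proof of loss is submitted) gives a deadline of Dec 3, 1996; Nov 21, 1996 is within that limit.
Step 4 — 14 and 33 days from Nov 21, 1996 (when the supporting inventory is provided) are Dec 5, 1996 and Dec 24, 1996 respectively; done Dec 12, 1996, which is between those dates.
Step 5 — counting 14 days from Dec 12, 1996 (when the property is made available) gives a deadline of Dec 26, 1996; Dec 23, 1996 is within that limit.
Step 6 — counting 77 days from Dec 23, 1996 (when the examination under oath is completed) gives a deadline of Mar 10, 1997; Mar 9, 1997 is within that limit.
Step 7 — must wait 21 days from Mar 9, 1997 (when the appraisal demand is filed), so not before Mar 30, 1997; done Apr 1, 1997, after the minimum wait.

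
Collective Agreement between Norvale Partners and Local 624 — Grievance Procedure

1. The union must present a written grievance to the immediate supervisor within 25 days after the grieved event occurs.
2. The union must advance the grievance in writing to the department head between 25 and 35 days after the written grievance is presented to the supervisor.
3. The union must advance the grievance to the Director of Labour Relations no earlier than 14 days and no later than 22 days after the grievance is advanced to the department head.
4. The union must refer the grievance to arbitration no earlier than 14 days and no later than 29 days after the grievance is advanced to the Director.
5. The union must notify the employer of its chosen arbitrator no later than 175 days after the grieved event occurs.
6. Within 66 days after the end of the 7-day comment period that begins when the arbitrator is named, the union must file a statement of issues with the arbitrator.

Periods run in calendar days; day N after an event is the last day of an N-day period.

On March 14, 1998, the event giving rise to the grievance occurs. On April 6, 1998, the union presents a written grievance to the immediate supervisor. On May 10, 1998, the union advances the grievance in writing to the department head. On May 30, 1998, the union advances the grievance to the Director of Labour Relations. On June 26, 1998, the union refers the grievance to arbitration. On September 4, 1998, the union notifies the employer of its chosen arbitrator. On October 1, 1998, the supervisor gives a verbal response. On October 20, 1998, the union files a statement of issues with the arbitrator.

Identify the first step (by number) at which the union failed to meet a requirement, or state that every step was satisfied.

None — every step was satisfied

Step 1 — counting 25 days from March 14, 1998 (when the grieved event occurs) gives a deadline of April 8, 1998; completed April 6, 1998, before the deadline.
Step 2 — 25 and 35 days from April 6, 1998 (when the written grievance is presented to the supervisor) are May 1, 1998 and May 11, 1998 respectively; May 10, 1998 falls inside that range.
Step 3 — 14 and 22 days from May 10, 1998 (when the grievance is advanced to the department head) are May 24, 1998 and June 1, 1998 respectively; May 30, 1998 falls inside that range.
Step 4 — 14 and 29 days from May 30, 1998 (when the grievance is advanced to the Director) are June 13, 1998 and June 28, 1998 respectively; June 26, 1998 falls inside that range.
Step 5 — counting 175 days from March 14, 1998 (when the grieved event occurs) gives a deadline of September 5, 1998; completed September 4, 1998, before the deadline.
Step 6 — counting 66 days from September 11, 1998 (end of the 7-day comment period, which began when the arbitrator is named on September 4, 1998) gives a deadline of November 16, 1998; done October 20, 1998 — timely.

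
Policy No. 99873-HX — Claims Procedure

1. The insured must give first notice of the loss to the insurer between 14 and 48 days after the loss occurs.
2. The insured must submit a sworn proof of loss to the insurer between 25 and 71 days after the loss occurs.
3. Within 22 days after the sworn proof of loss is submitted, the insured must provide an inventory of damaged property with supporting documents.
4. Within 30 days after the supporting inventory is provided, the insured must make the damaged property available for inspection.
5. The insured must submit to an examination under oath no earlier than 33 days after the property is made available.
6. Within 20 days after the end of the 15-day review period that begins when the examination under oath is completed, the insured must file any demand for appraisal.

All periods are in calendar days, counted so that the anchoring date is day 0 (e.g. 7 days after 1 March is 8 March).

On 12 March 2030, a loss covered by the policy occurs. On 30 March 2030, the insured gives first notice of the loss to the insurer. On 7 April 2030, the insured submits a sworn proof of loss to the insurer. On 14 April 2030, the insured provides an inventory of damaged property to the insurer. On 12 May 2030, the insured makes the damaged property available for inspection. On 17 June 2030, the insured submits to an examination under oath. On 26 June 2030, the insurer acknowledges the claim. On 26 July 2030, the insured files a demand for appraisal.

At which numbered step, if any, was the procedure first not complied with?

Step 1: the window is 14–48 days after 12 March 2030 (when the loss occurs), so 26 March 2030 through 29 April 2030; done 30 March 2030 — within the window.
Step 2: the window is 25–71 days after 12 March 2030 (when the loss occurs), so 6 April 2030 through 22 May 2030; done 7 April 2030, which is between those dates.
Step 3: 22 days after 7 April 2030 (when the sworn proof of loss is submitted) is 29 April 2030; completed 14 April 2030, before the deadline.
Step 4: 30 days after 14 April 2030 (when the supporting inventory is provided) is 14 May 2030; done 12 May 2030 — timely.
Step 5: the earliest permitted date is 33 days after 12 May 2030 (when the property is made available), i.e. 14 June 2030; 17 June 2030 is on or after that date.
Step 6: 20 days after 2 July 2030 (end of the 15-day review period, which began when the examination under oath is completed on 17 June 2030) is 22 July 2030; 26 July 2030 misses that deadline by 4 days.
That is the first point of non-compliance.

Step 6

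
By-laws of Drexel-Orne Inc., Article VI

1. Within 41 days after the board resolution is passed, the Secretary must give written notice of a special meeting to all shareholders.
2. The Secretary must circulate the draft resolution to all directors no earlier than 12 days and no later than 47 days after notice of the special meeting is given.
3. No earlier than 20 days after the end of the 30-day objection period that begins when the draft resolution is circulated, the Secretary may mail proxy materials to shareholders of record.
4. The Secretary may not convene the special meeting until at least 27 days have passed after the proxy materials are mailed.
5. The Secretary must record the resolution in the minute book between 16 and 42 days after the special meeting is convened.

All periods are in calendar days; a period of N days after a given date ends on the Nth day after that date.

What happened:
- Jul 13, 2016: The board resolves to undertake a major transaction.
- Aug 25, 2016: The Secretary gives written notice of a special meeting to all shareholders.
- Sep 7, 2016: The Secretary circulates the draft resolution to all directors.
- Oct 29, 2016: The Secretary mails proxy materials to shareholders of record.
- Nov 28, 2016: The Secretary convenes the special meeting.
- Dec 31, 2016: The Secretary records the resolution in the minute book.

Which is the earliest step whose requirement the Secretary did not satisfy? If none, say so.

(1) due by Jul 13, 2016 + 41 days = Aug 23, 2016; Aug 25, 2016 misses that deadline by 2 days.
The procedure was therefore not followed at step 1.

Step 1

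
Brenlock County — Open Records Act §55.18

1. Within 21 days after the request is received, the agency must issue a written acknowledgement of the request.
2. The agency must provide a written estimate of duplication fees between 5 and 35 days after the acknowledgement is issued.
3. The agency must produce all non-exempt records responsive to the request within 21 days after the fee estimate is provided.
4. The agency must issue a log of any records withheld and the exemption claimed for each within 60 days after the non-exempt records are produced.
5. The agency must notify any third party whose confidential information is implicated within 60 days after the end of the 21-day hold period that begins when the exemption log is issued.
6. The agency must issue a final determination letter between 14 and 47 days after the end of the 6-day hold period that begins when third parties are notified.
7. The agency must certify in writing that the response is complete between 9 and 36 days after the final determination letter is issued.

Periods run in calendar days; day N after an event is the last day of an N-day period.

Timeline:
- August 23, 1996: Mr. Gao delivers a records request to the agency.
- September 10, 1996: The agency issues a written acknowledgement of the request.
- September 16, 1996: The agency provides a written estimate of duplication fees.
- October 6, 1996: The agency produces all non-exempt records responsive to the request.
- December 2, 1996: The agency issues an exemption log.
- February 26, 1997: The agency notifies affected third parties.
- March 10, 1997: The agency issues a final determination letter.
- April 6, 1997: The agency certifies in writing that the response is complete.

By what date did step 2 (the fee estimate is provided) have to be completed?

October 15, 1996

Step 2 runs from September 10, 1996, when the acknowledgement is issued. The window is 5–35 days after September 10, 1996; it closes on October 15, 1996.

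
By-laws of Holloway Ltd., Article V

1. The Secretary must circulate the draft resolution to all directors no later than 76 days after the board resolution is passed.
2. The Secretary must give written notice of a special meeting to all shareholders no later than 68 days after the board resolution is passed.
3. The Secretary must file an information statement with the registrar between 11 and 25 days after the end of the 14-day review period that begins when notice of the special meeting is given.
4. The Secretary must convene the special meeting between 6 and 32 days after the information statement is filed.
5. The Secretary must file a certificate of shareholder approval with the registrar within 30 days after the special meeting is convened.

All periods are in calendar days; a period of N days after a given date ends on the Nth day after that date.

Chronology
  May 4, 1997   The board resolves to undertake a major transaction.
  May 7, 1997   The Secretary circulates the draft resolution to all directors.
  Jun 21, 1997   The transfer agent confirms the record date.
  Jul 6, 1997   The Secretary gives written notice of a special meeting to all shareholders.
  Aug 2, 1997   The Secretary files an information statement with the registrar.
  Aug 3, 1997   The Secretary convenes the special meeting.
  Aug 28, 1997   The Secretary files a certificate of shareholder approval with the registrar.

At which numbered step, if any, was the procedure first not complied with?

Step 4

(1) due by May 4, 1997 + 76 days = Jul 19, 1997; May 7, 1997 is within that limit.
(2) due by May 4, 1997 + 68 days = Jul 11, 1997; completed Jul 6, 1997, before the deadline.
(3) the permitted window runs from Jul 20, 1997 + 11 = Jul 31, 1997 to Jul 20, 1997 + 25 = Aug 14, 1997; done Aug 2, 1997 — within the window.
(4) the permitted window runs from Aug 2, 1997 + 6 = Aug 8, 1997 to Aug 2, 1997 + 32 = Sep 3, 1997; Aug 3, 1997 is 5 days too early.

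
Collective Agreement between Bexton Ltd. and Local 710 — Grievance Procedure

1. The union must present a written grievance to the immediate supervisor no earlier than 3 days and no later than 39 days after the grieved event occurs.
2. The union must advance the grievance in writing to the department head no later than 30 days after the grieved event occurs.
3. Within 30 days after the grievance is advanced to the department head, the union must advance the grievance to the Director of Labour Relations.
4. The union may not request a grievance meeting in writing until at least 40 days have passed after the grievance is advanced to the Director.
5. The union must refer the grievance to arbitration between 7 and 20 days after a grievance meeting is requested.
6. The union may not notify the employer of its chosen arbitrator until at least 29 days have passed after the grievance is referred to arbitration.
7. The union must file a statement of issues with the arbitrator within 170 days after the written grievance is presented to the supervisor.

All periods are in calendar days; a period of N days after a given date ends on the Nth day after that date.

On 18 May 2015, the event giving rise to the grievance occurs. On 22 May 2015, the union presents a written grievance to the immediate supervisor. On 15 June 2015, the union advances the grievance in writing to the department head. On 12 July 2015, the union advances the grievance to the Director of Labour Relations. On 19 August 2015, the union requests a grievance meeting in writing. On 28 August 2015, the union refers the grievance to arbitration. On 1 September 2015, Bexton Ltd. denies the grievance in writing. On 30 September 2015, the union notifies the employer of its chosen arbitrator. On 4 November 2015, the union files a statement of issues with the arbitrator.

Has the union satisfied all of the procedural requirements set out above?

No

Step 1 — 3 and 39 days from 18 May 2015 (when the grieved event occurs) are 21 May 2015 and 26 June 2015 respectively; done 22 May 2015, which is between those dates.
Step 2 — counting 30 days from 18 May 2015 (when the grieved event occurs) gives a deadline of 17 June 2015; completed 15 June 2015, before the deadline.
Step 3 — counting 30 days from 15 June 2015 (when the grievance is advanced to the department head) gives a deadline of 15 July 2015; 12 July 2015 is within that limit.
Step 4 — must wait 40 days from 12 July 2015 (when the grievance is advanced to the Director), so not before 21 August 2015; done 19 August 2015 — 2 days too early.
The analysis stops there.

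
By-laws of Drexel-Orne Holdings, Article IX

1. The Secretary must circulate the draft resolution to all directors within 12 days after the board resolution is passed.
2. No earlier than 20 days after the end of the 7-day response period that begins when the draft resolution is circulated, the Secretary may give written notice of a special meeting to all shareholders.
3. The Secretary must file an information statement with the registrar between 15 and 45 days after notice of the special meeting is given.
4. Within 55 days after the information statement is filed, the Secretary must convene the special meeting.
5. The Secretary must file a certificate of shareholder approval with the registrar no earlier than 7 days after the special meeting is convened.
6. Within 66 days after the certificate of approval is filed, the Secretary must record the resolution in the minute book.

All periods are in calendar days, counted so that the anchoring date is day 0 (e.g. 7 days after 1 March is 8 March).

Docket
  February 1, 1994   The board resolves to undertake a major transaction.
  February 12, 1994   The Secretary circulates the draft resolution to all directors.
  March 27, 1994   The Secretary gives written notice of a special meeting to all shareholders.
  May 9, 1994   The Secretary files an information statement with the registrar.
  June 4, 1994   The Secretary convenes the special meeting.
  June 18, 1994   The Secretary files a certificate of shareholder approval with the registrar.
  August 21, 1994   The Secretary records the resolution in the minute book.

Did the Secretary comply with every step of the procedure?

Yes

Step 1: 12 days after February 1, 1994 (when the board resolution is passed) is February 13, 1994; completed February 12, 1994, before the deadline.
Step 2: the earliest permitted date is 20 days after February 19, 1994 (end of the 7-day response period, which began when the draft resolution is circulated on February 12, 1994), i.e. March 11, 1994; done March 27, 1994 — permitted.
Step 3: the window is 15–45 days after March 27, 1994 (when notice of the special meeting is given), so April 11, 1994 through May 11, 1994; May 9, 1994 falls inside that range.
Step 4: 55 days after May 9, 1994 (when the information statement is filed) is July 3, 1994; done June 4, 1994 — timely.
Step 5: the earliest permitted date is 7 days after June 4, 1994 (when the special meeting is convened), i.e. June 11, 1994; done June 18, 1994, after the minimum wait.
Step 6: 66 days after June 18, 1994 (when the certificate of approval is filed) is August 23, 1994; completed August 21, 1994, before the deadline.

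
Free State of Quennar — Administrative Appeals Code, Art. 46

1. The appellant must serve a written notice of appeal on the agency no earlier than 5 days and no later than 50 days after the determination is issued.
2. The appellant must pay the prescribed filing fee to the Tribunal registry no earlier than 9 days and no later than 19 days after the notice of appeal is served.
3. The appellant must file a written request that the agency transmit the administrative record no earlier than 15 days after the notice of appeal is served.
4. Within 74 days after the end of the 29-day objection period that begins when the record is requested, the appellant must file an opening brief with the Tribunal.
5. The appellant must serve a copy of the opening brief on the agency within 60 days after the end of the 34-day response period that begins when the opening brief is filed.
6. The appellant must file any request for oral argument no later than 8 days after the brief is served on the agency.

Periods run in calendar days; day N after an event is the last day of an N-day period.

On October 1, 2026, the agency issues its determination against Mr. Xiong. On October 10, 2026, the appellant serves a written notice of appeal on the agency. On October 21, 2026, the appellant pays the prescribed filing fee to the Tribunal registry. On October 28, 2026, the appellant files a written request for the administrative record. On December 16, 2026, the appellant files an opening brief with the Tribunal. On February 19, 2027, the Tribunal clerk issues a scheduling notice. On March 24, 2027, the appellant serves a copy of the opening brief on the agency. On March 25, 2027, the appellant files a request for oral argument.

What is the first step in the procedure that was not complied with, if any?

Step 1: the window is 5–50 days after October 1, 2026 (when the determination is issued), so October 6, 2026 through November 20, 2026; October 10, 2026 falls inside that range.
Step 2: the window is 9–19 days after October 10, 2026 (when the notice of appeal is served), so October 19, 2026 through October 29, 2026; done October 21, 2026 — within the window.
Step 3: the earliest permitted date is 15 days after October 10, 2026 (when the notice of appeal is served), i.e. October 25, 2026; October 28, 2026 is on or after that date.
Step 4: 74 days after November 26, 2026 (end of the 29-day objection period, which began when the record is requested on October 28, 2026) is February 8, 2027; December 16, 2026 is within that limit.
Step 5: 60 days after January 19, 2027 (end of the 34-day response period, which began when the opening brief is filed on December 16, 2026) is March 20, 2027; done March 24, 2027 — 4 days late.

Step 5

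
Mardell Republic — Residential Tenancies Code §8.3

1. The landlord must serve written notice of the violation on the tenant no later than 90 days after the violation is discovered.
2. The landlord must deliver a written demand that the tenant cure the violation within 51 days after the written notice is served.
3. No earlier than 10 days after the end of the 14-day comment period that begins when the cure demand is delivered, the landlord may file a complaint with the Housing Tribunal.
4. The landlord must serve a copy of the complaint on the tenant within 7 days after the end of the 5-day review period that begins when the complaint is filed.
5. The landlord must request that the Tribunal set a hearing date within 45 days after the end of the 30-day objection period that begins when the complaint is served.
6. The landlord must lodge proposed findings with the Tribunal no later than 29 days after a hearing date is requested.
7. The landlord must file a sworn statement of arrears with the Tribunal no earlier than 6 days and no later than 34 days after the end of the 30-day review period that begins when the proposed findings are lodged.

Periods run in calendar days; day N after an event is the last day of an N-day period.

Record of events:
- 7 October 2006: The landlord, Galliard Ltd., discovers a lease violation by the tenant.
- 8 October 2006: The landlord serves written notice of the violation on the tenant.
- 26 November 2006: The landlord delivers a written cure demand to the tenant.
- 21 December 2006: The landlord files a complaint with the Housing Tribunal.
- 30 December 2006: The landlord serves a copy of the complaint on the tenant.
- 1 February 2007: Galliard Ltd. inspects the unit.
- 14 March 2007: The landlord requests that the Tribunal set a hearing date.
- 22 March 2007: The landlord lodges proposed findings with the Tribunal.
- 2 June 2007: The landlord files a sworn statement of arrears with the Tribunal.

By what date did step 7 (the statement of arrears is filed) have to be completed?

The proposed findings are lodged on 22 March 2007; the 30-day review period therefore ends 21 April 2007, and step 7 runs from that date. The window is 6–34 days after 21 April 2007; it closes on 25 May 2007.

25 May 2007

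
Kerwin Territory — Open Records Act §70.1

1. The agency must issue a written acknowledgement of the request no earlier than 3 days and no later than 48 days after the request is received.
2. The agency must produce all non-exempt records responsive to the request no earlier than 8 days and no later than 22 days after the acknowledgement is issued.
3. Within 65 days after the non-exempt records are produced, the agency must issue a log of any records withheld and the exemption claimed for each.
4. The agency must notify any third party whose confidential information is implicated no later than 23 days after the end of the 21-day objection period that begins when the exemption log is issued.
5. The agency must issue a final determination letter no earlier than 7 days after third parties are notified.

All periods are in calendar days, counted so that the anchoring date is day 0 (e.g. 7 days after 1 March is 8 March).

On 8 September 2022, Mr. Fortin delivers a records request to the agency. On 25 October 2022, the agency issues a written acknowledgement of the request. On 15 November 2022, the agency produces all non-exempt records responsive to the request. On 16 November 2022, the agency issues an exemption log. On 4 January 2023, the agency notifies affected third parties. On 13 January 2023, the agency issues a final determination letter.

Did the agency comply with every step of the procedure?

Step 1: the window is 3–48 days after 8 September 2022 (when the request is received), so 11 September 2022 through 26 October 2022; done 25 October 2022, which is between those dates.
Step 2: the window is 8–22 days after 25 October 2022 (when the acknowledgement is issued), so 2 November 2022 through 16 November 2022; done 15 November 2022, which is between those dates.
Step 3: 65 days after 15 November 2022 (when the non-exempt records are produced) is 19 January 2023; done 16 November 2022 — timely.
Step 4: 23 days after 7 December 2022 (end of the 21-day objection period, which began when the exemption log is issued on 16 November 2022) is 30 December 2022; not done until 4 January 2023, 5 days after the deadline.
The analysis stops there.

No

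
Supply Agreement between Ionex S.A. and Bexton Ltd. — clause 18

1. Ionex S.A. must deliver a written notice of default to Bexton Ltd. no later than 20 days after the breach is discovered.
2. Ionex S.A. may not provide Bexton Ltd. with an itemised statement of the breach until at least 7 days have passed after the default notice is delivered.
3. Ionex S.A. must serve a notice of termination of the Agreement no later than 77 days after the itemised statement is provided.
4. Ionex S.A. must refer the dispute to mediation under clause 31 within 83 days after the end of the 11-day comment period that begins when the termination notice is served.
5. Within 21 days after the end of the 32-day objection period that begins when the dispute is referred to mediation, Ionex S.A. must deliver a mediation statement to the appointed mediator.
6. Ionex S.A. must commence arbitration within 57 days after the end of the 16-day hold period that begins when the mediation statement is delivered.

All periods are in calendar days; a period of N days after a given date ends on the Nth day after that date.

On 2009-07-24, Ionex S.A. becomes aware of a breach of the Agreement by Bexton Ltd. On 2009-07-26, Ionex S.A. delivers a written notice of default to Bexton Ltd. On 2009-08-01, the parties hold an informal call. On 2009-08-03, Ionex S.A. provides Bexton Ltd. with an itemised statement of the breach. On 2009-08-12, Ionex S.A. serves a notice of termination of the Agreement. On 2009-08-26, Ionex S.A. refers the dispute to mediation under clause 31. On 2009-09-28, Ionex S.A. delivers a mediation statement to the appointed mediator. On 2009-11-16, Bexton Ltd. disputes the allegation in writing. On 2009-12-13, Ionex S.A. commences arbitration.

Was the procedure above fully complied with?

(1) due by 2009-07-24 + 20 days = 2009-08-13; 2009-07-26 is within that limit.
(2) permitted from 2009-07-26 + 7 days = 2009-08-02 onward; done 2009-08-03 — permitted.
(3) due by 2009-08-03 + 77 days = 2009-10-19; done 2009-08-12 — timely.
(4) due by 2009-08-23 + 83 days = 2009-11-14; completed 2009-08-26, before the deadline.
(5) due by 2009-09-27 + 21 days = 2009-10-18; done 2009-09-28 — timely.
(6) due by 2009-10-14 + 57 days = 2009-12-10; 2009-12-13 misses that deadline by 3 days.

No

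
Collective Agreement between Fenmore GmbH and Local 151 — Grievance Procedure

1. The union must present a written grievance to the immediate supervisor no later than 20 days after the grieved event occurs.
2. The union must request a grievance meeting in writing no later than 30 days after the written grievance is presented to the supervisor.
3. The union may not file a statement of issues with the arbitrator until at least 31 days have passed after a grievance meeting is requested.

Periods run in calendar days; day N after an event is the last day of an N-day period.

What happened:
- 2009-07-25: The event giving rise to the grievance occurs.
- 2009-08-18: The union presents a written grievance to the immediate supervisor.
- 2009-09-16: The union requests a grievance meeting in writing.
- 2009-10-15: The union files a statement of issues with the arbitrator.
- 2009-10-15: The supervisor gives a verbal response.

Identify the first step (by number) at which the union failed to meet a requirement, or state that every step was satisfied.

(1) due by 2009-07-25 + 20 days = 2009-08-14; 2009-08-18 misses that deadline by 4 days.
The procedure was therefore not followed at step 1.

Step 1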